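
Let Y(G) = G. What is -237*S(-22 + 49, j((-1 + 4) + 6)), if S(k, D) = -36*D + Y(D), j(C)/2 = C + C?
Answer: 298620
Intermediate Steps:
j(C) = 4*C (j(C) = 2*(C + C) = 2*(2*C) = 4*C)
S(k, D) = -35*D (S(k, D) = -36*D + D = -35*D)
-237*S(-22 + 49, j((-1 + 4) + 6)) = -(-8295)*4*((-1 + 4) + 6) = -(-8295)*4*(3 + 6) = -(-8295)*4*9 = -(-8295)*36 = -237*(-1260) = 298620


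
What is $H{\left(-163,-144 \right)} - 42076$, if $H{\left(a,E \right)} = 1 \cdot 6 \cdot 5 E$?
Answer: $-46396$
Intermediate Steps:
$H{\left(a,E \right)} = 30 E$ ($H{\left(a,E \right)} = 6 \cdot 5 E = 30 E$)
$H{\left(-163,-144 \right)} - 42076 = 30 \left(-144\right) - 42076 = -4320 - 42076 = -46396$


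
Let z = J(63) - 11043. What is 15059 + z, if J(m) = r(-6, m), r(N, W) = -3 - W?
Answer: 3950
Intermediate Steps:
J(m) = -3 - m
z = -11109 (z = (-3 - 1*63) - 11043 = (-3 - 63) - 11043 = -66 - 11043 = -11109)
15059 + z = 15059 - 11109 = 3950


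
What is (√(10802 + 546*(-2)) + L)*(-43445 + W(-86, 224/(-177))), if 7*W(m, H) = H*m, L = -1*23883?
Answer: 61196310493/59 - 7687013*√9710/177 ≈ 1.0329e+9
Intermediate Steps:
L = -23883
W(m, H) = H*m/7 (W(m, H) = (H*m)/7 = H*m/7)
(√(10802 + 546*(-2)) + L)*(-43445 + W(-86, 224/(-177))) = (√(10802 + 546*(-2)) - 23883)*(-43445 + (⅐)*(224/(-177))*(-86)) = (√(10802 - 1092) - 23883)*(-43445 + (⅐)*(224*(-1/177))*(-86)) = (√9710 - 23883)*(-43445 + (⅐)*(-224/177)*(-86)) = (-23883 + √9710)*(-43445 + 2752/177) = (-23883 + √9710)*(-7687013/177) = 61196310493/59 - 7687013*√9710/177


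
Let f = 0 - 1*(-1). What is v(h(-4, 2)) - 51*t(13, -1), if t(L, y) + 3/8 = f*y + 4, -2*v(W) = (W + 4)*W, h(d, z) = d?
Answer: -1071/8 ≈ -133.88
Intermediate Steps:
f = 1 (f = 0 + 1 = 1)
v(W) = -W*(4 + W)/2 (v(W) = -(W + 4)*W/2 = -(4 + W)*W/2 = -W*(4 + W)/2)
t(L, y) = 29/8 + y (t(L, y) = -3/8 + (1*y + 4) = -3/8 + (y + 4) = -3/8 + (4 + y) = 29/8 + y)
v(h(-4, 2)) - 51*t(13, -1) = -½*(-4)*(4 - 4) - 51*(29/8 - 1) = -½*(-4)*0 - 51*21/8 = 0 - 1071/8 = -1071/8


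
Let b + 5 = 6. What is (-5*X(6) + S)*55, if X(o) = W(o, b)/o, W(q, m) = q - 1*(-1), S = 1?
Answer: -1595/6 ≈ -265.83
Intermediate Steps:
b = 1 (b = -5 + 6 = 1)
W(q, m) = 1 + q (W(q, m) = q + 1 = 1 + q)
X(o) = (1 + o)/o
(-5*X(6) + S)*55 = (-5*(1 + 6)/6 + 1)*55 = (-5*7/6 + 1)*55 = (-35/6 + 1)*55 = -29/6*55 = -1595/6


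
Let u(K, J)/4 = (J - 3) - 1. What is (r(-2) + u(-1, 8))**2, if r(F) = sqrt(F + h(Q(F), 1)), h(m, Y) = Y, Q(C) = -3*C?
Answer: (16 + I)**2 ≈ 255.0 + 32.0*I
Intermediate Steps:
u(K, J) = -16 + 4*J (u(K, J) = 4*((J - 3) - 1) = 4*((-3 + J) - 1) = 4*(-4 + J) = -16 + 4*J)
r(F) = sqrt(1 + F) (r(F) = sqrt(F + 1) = sqrt(1 + F))
(r(-2) + u(-1, 8))**2 = (sqrt(1 - 2) + (-16 + 4*8))**2 = (sqrt(-1) + (-16 + 32))**2 = (I + 16)**2 = (16 + I)**2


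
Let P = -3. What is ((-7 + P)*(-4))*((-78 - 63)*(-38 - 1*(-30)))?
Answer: 45120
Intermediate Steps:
((-7 + P)*(-4))*((-78 - 63)*(-38 - 1*(-30))) = ((-7 - 3)*(-4))*((-78 - 63)*(-38 - 1*(-30))) = (-10*(-4))*(-141*(-38 + 30)) = 40*(-141*(-8)) = 40*1128 = 45120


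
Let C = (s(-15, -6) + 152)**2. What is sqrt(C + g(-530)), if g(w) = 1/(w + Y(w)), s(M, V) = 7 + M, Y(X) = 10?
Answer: sqrt(1401753470)/260 ≈ 144.00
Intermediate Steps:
g(w) = 1/(10 + w) (g(w) = 1/(w + 10) = 1/(10 + w))
C = 20736 (C = ((7 - 15) + 152)**2 = (-8 + 152)**2 = 144**2 = 20736)
sqrt(C + g(-530)) = sqrt(20736 + 1/(10 - 530)) = sqrt(20736 + 1/(-520)) = sqrt(20736 - 1/520) = sqrt(10782719/520) = sqrt(1401753470)/260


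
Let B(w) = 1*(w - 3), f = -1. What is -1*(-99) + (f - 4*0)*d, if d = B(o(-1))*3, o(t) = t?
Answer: 111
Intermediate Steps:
B(w) = -3 + w (B(w) = 1*(-3 + w) = -3 + w)
d = -12 (d = (-3 - 1)*3 = -4*3 = -12)
-1*(-99) + (f - 4*0)*d = -1*(-99) + (-1 - 4*0)*(-12) = 99 + (-1 + 0)*(-12) = 99 - 1*(-12) = 99 + 12 = 111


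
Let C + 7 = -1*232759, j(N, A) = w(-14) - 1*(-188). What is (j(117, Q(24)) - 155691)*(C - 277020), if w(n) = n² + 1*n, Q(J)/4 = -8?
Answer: 79180471306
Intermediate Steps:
Q(J) = -32 (Q(J) = 4*(-8) = -32)
w(n) = n + n² (w(n) = n² + n = n + n²)
j(N, A) = 370 (j(N, A) = -14*(1 - 14) - 1*(-188) = -14*(-13) + 188 = 182 + 188 = 370)
C = -232766 (C = -7 - 1*232759 = -7 - 232759 = -232766)
(j(117, Q(24)) - 155691)*(C - 277020) = (370 - 155691)*(-232766 - 277020) = -155321*(-509786) = 79180471306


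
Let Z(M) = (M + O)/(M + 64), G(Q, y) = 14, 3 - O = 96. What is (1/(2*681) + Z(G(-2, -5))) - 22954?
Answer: -203220722/8853 ≈ -22955.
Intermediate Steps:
O = -93 (O = 3 - 1*96 = 3 - 96 = -93)
Z(M) = (-93 + M)/(64 + M) (Z(M) = (M - 93)/(M + 64) = (-93 + M)/(64 + M))
(1/(2*681) + Z(G(-2, -5))) - 22954 = (1/(2*681) + (-93 + 14)/(64 + 14)) - 22954 = (1/1362 - 79/78) - 22954 = -8960/8853 - 22954 = -203220722/8853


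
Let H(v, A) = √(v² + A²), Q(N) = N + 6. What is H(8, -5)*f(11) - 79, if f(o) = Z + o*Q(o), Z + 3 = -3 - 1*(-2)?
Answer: -79 + 183*√89 ≈ 1647.4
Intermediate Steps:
Q(N) = 6 + N
Z = -4 (Z = -3 + (-3 - 1*(-2)) = -3 + (-3 + 2) = -3 - 1 = -4)
f(o) = -4 + o*(6 + o)
H(v, A) = √(A² + v²)
H(8, -5)*f(11) - 79 = √((-5)² + 8²)*(-4 + 11*(6 + 11)) - 79 = √(25 + 64)*(-4 + 11*17) - 79 = √89*(-4 + 187) - 79 = √89*183 - 79 = 183*√89 - 79 = -79 + 183*√89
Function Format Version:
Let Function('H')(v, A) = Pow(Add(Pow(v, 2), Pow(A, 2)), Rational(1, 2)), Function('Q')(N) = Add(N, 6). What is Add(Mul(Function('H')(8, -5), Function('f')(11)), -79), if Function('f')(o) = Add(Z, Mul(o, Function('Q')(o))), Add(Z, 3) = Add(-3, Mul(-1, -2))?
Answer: Add(-79, Mul(183, Pow(89, Rational(1, 2)))) ≈ 1647.4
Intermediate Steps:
Function('Q')(N) = Add(6, N)
Z = -4 (Z = Add(-3, Add(-3, Mul(-1, -2))) = Add(-3, Add(-3, 2)) = Add(-3, -1) = -4)
Function('f')(o) = Add(-4, Mul(o, Add(6, o)))
Function('H')(v, A) = Pow(Add(Pow(A, 2), Pow(v, 2)), Rational(1, 2))
Add(Mul(Function('H')(8, -5), Function('f')(11)), -79) = Add(Mul(Pow(Add(Pow(-5, 2), Pow(8, 2)), Rational(1, 2)), Add(-4, Mul(11, Add(6, 11)))), -79) = Add(Mul(Pow(Add(25, 64), Rational(1, 2)), Add(-4, Mul(11, 17))), -79) = Add(Mul(Pow(89, Rational(1, 2)), Add(-4, 187)), -79) = Add(Mul(Pow(89, Rational(1, 2)), 183), -79) = Add(Mul(183, Pow(89, Rational(1, 2))), -79) = Add(-79, Mul(183, Pow(89, Rational(1, 2))))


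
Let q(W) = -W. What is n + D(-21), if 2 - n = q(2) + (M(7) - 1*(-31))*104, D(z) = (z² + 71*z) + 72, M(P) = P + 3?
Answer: -5238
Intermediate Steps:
M(P) = 3 + P
D(z) = 72 + z² + 71*z
n = -4260 (n = 2 - (-1*2 + ((3 + 7) - 1*(-31))*104) = 2 - (-2 + (10 + 31)*104) = 2 - (-2 + 41*104) = 2 - (-2 + 4264) = 2 - 1*4262 = 2 - 4262 = -4260)
n + D(-21) = -4260 + (72 + (-21)² + 71*(-21)) = -4260 + (72 + 441 - 1491) = -4260 - 978 = -5238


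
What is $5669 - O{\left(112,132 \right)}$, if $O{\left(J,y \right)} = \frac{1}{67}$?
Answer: $\frac{379822}{67} \approx 5669.0$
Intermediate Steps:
$O{\left(J,y \right)} = \frac{1}{67}$
$5669 - O{\left(112,132 \right)} = 5669 - \frac{1}{67} = \frac{379822}{67}$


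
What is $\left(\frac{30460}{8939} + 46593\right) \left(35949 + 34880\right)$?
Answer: $\frac{29502069552923}{8939} \approx 3.3004 \cdot 10^{9}$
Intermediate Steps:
$\left(\frac{30460}{8939} + 46593\right) \left(35949 + 34880\right) = \left(30460 \cdot \frac{1}{8939} + 46593\right) 70829 = \left(\frac{30460}{8939} + 46593\right) 70829 = \frac{416525287}{8939} \cdot 70829 = \frac{29502069552923}{8939}$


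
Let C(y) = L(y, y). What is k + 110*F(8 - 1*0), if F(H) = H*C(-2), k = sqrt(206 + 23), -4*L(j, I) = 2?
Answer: -440 + sqrt(229) ≈ -424.87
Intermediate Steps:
L(j, I) = -1/2 (L(j, I) = -1/4*2 = -1/2)
C(y) = -1/2
k = sqrt(229) ≈ 15.133
F(H) = -H/2 (F(H) = H*(-1/2) = -H/2)
k + 110*F(8 - 1*0) = sqrt(229) + 110*(-(8 - 1*0)/2) = sqrt(229) + 110*(-(8 + 0)/2) = sqrt(229) + 110*(-1/2*8) = sqrt(229) + 110*(-4) = sqrt(229) - 440 = -440 + sqrt(229)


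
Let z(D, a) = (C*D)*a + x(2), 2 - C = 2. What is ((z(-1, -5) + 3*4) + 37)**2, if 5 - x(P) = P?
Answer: 2704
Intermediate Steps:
C = 0 (C = 2 - 1*2 = 2 - 2 = 0)
x(P) = 5 - P
z(D, a) = 3 (z(D, a) = (0*D)*a + (5 - 1*2) = 0*a + (5 - 2) = 0 + 3 = 3)
((z(-1, -5) + 3*4) + 37)**2 = ((3 + 3*4) + 37)**2 = ((3 + 12) + 37)**2 = (15 + 37)**2 = 52**2 = 2704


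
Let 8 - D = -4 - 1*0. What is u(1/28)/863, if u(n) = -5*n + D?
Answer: 331/24164 ≈ 0.013698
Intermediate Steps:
D = 12 (D = 8 - (-4 - 1*0) = 8 - (-4 + 0) = 8 - 1*(-4) = 8 + 4 = 12)
u(n) = 12 - 5*n (u(n) = -5*n + 12 = 12 - 5*n)
u(1/28)/863 = (12 - 5/28)/863 = (12 - 5*1/28)*(1/863) = (12 - 5/28)*(1/863) = (331/28)*(1/863) = 331/24164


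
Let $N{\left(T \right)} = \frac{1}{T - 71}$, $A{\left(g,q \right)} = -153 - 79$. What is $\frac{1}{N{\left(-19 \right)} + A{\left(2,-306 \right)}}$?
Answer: $- \frac{90}{20881} \approx -0.0043101$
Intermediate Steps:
$A{\left(g,q \right)} = -232$ ($A{\left(g,q \right)} = -153 - 79 = -232$)
$N{\left(T \right)} = \frac{1}{-71 + T}$
$\frac{1}{N{\left(-19 \right)} + A{\left(2,-306 \right)}} = \frac{1}{\frac{1}{-71 - 19} - 232} = \frac{1}{\frac{1}{-90} - 232} = \frac{1}{- \frac{1}{90} - 232} = \frac{1}{- \frac{20881}{90}} = - \frac{90}{20881}$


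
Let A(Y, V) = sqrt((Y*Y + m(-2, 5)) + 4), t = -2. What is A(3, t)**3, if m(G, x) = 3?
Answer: 64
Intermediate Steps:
A(Y, V) = sqrt(7 + Y**2) (A(Y, V) = sqrt((Y*Y + 3) + 4) = sqrt((Y**2 + 3) + 4) = sqrt((3 + Y**2) + 4) = sqrt(7 + Y**2))
A(3, t)**3 = (sqrt(7 + 3**2))**3 = (sqrt(7 + 9))**3 = (sqrt(16))**3 = 4**3 = 64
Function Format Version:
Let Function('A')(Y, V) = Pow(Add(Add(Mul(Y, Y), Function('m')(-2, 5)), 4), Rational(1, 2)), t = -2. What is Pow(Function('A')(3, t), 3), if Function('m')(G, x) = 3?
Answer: 64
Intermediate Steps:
Function('A')(Y, V) = Pow(Add(7, Pow(Y, 2)), Rational(1, 2)) (Function('A')(Y, V) = Pow(Add(Add(Mul(Y, Y), 3), 4), Rational(1, 2)) = Pow(Add(Add(Pow(Y, 2), 3), 4), Rational(1, 2)) = Pow(Add(Add(3, Pow(Y, 2)), 4), Rational(1, 2)) = Pow(Add(7, Pow(Y, 2)), Rational(1, 2)))
Pow(Function('A')(3, t), 3) = Pow(Pow(Add(7, Pow(3, 2)), Rational(1, 2)), 3) = Pow(Pow(Add(7, 9), Rational(1, 2)), 3) = Pow(Pow(16, Rational(1, 2)), 3) = Pow(4, 3) = 64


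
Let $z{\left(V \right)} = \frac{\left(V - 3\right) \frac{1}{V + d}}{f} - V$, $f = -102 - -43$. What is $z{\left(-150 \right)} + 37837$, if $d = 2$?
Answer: $\frac{331702331}{8732} \approx 37987.0$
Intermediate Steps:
$f = -59$ ($f = -102 + 43 = -59$)
$z{\left(V \right)} = - V - \frac{-3 + V}{59 \left(2 + V\right)}$ ($z{\left(V \right)} = \frac{\left(V - 3\right) \frac{1}{V + 2}}{-59} - V = \frac{-3 + V}{2 + V} \left(- \frac{1}{59}\right) - V = - \frac{-3 + V}{59 \left(2 + V\right)} - V = - V - \frac{-3 + V}{59 \left(2 + V\right)}$)
$z{\left(-150 \right)} + 37837 = \frac{3 - -17850 - 59 \left(-150\right)^{2}}{59 \left(2 - 150\right)} + 37837 = \frac{3 + 17850 - 1327500}{59 \left(-148\right)} + 37837 = \frac{1}{59} \left(- \frac{1}{148}\right) \left(3 + 17850 - 1327500\right) + 37837 = \frac{1}{59} \left(- \frac{1}{148}\right) \left(-1309647\right) + 37837 = \frac{1309647}{8732} + 37837 = \frac{331702331}{8732}$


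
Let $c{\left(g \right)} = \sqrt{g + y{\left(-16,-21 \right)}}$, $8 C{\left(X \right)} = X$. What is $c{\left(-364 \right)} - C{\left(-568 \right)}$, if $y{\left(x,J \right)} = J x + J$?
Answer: $71 + 7 i \approx 71.0 + 7.0 i$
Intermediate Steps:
$C{\left(X \right)} = \frac{X}{8}$
$y{\left(x,J \right)} = J + J x$
$c{\left(g \right)} = \sqrt{315 + g}$ ($c{\left(g \right)} = \sqrt{g - 21 \left(1 - 16\right)} = \sqrt{g - -315} = \sqrt{g + 315} = \sqrt{315 + g}$)
$c{\left(-364 \right)} - C{\left(-568 \right)} = \sqrt{315 - 364} - \frac{1}{8} \left(-568\right) = \sqrt{-49} - -71 = 7 i + 71 = 71 + 7 i$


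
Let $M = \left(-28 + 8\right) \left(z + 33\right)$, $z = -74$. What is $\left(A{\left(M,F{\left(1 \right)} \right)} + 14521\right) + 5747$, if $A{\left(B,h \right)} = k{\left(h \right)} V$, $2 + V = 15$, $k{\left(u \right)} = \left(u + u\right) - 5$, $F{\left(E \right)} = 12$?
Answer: $20515$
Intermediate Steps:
$k{\left(u \right)} = -5 + 2 u$ ($k{\left(u \right)} = 2 u - 5 = -5 + 2 u$)
$V = 13$ ($V = -2 + 15 = 13$)
$M = 820$ ($M = \left(-28 + 8\right) \left(-74 + 33\right) = \left(-20\right) \left(-41\right) = 820$)
$A{\left(B,h \right)} = -65 + 26 h$ ($A{\left(B,h \right)} = \left(-5 + 2 h\right) 13 = -65 + 26 h$)
$\left(A{\left(M,F{\left(1 \right)} \right)} + 14521\right) + 5747 = \left(\left(-65 + 26 \cdot 12\right) + 14521\right) + 5747 = \left(\left(-65 + 312\right) + 14521\right) + 5747 = \left(247 + 14521\right) + 5747 = 14768 + 5747 = 20515$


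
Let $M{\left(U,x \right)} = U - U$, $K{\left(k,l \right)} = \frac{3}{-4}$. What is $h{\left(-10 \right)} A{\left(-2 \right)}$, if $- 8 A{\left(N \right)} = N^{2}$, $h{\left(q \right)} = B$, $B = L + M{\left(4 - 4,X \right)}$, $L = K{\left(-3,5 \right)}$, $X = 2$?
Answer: $\frac{3}{8} \approx 0.375$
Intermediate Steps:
$K{\left(k,l \right)} = - \frac{3}{4}$ ($K{\left(k,l \right)} = 3 \left(- \frac{1}{4}\right) = - \frac{3}{4}$)
$L = - \frac{3}{4} \approx -0.75$
$M{\left(U,x \right)} = 0$
$B = - \frac{3}{4}$ ($B = - \frac{3}{4} + 0 = - \frac{3}{4} \approx -0.75$)
$h{\left(q \right)} = - \frac{3}{4}$
$A{\left(N \right)} = - \frac{N^{2}}{8}$
$h{\left(-10 \right)} A{\left(-2 \right)} = - \frac{3 \left(- \frac{\left(-2\right)^{2}}{8}\right)}{4} = - \frac{3 \left(\left(- \frac{1}{8}\right) 4\right)}{4} = \left(- \frac{3}{4}\right) \left(- \frac{1}{2}\right) = \frac{3}{8}$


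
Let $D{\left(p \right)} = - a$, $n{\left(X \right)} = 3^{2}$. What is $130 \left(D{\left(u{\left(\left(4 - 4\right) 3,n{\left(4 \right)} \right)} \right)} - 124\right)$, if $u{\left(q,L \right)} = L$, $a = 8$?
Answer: $-17160$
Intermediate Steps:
$n{\left(X \right)} = 9$
$D{\left(p \right)} = -8$ ($D{\left(p \right)} = \left(-1\right) 8 = -8$)
$130 \left(D{\left(u{\left(\left(4 - 4\right) 3,n{\left(4 \right)} \right)} \right)} - 124\right) = 130 \left(-8 - 124\right) = 130 \left(-132\right) = -17160$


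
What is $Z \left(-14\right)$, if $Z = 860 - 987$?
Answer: $1778$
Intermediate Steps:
$Z = -127$
$Z \left(-14\right) = \left(-127\right) \left(-14\right) = 1778$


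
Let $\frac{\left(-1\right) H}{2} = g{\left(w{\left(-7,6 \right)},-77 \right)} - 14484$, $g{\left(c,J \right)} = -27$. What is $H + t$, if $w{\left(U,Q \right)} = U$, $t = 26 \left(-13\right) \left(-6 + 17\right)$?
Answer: $25304$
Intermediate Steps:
$t = -3718$ ($t = \left(-338\right) 11 = -3718$)
$H = 29022$ ($H = - 2 \left(-27 - 14484\right) = \left(-2\right) \left(-14511\right) = 29022$)
$H + t = 29022 - 3718 = 25304$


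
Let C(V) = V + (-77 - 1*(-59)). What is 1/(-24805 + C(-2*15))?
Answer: -1/24853 ≈ -4.0237e-5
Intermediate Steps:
C(V) = -18 + V (C(V) = V + (-77 + 59) = V - 18 = -18 + V)
1/(-24805 + C(-2*15)) = 1/(-24805 + (-18 - 2*15)) = 1/(-24805 + (-18 - 30)) = 1/(-24805 - 48) = 1/(-24853) = -1/24853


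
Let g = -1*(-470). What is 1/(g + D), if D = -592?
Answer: -1/122 ≈ -0.0081967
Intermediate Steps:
g = 470
1/(g + D) = 1/(470 - 592) = 1/(-122) = -1/122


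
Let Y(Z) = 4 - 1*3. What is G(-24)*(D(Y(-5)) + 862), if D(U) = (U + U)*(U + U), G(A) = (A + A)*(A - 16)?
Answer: 1662720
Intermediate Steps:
G(A) = 2*A*(-16 + A) (G(A) = (2*A)*(-16 + A) = 2*A*(-16 + A))
Y(Z) = 1 (Y(Z) = 4 - 3 = 1)
D(U) = 4*U**2 (D(U) = (2*U)*(2*U) = 4*U**2)
G(-24)*(D(Y(-5)) + 862) = (2*(-24)*(-16 - 24))*(4*1**2 + 862) = (2*(-24)*(-40))*(4*1 + 862) = 1920*(4 + 862) = 1920*866 = 1662720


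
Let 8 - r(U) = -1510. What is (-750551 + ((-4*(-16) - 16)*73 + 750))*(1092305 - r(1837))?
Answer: -814051065739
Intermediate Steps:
r(U) = 1518 (r(U) = 8 - 1*(-1510) = 8 + 1510 = 1518)
(-750551 + ((-4*(-16) - 16)*73 + 750))*(1092305 - r(1837)) = (-750551 + ((-4*(-16) - 16)*73 + 750))*(1092305 - 1*1518) = (-750551 + ((64 - 16)*73 + 750))*(1092305 - 1518) = (-750551 + (48*73 + 750))*1090787 = (-750551 + (3504 + 750))*1090787 = (-750551 + 4254)*1090787 = -746297*1090787 = -814051065739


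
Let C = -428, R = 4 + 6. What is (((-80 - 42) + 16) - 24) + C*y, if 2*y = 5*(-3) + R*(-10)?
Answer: 24480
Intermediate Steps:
R = 10
y = -115/2 (y = (5*(-3) + 10*(-10))/2 = (-15 - 100)/2 = (½)*(-115) = -115/2 ≈ -57.500)
(((-80 - 42) + 16) - 24) + C*y = (((-80 - 42) + 16) - 24) - 428*(-115/2) = ((-122 + 16) - 24) + 24610 = (-106 - 24) + 24610 = -130 + 24610 = 24480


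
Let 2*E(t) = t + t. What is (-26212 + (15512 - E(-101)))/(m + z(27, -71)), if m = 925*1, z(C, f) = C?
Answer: -10599/952 ≈ -11.133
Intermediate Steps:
E(t) = t (E(t) = (t + t)/2 = (2*t)/2 = t)
m = 925
(-26212 + (15512 - E(-101)))/(m + z(27, -71)) = (-26212 + (15512 - 1*(-101)))/(925 + 27) = (-26212 + (15512 + 101))/952 = (-26212 + 15613)*(1/952) = -10599*1/952 = -10599/952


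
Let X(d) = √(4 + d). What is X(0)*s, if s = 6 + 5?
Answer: 22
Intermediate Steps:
s = 11
X(0)*s = √(4 + 0)*11 = √4*11 = 2*11 = 22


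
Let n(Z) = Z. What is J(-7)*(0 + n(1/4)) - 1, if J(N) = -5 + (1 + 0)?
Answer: -2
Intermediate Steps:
J(N) = -4 (J(N) = -5 + 1 = -4)
J(-7)*(0 + n(1/4)) - 1 = -4*(0 + 1/4) - 1 = -4*(0 + ¼) - 1 = -4*¼ - 1 = -1 - 1 = -2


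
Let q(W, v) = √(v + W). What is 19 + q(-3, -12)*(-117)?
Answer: 19 - 117*I*√15 ≈ 19.0 - 453.14*I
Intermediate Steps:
q(W, v) = √(W + v)
19 + q(-3, -12)*(-117) = 19 + √(-3 - 12)*(-117) = 19 + √(-15)*(-117) = 19 + (I*√15)*(-117) = 19 - 117*I*√15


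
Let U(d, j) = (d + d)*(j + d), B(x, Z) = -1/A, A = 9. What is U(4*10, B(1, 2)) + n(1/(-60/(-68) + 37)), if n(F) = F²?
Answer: 11911220521/3732624 ≈ 3191.1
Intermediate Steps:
B(x, Z) = -⅑ (B(x, Z) = -1/9 = -1*⅑ = -⅑)
U(d, j) = 2*d*(d + j) (U(d, j) = (2*d)*(d + j) = 2*d*(d + j))
U(4*10, B(1, 2)) + n(1/(-60/(-68) + 37)) = 2*(4*10)*(4*10 - ⅑) + (1/(-60/(-68) + 37))² = 2*40*(40 - ⅑) + (1/(-60*(-1/68) + 37))² = 2*40*(359/9) + (1/(15/17 + 37))² = 28720/9 + (1/(644/17))² = 28720/9 + (17/644)² = 28720/9 + 289/414736 = 11911220521/3732624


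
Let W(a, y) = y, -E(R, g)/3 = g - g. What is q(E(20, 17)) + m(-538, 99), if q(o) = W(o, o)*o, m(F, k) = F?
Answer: -538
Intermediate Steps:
E(R, g) = 0 (E(R, g) = -3*(g - g) = -3*0 = 0)
q(o) = o² (q(o) = o*o = o²)
q(E(20, 17)) + m(-538, 99) = 0² - 538 = 0 - 538 = -538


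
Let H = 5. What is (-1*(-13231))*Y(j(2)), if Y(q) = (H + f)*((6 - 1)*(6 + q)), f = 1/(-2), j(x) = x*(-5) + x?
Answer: -595395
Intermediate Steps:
j(x) = -4*x (j(x) = -5*x + x = -4*x)
f = -½ ≈ -0.50000
Y(q) = 135 + 45*q/2 (Y(q) = (5 - ½)*((6 - 1)*(6 + q)) = 9*(5*(6 + q))/2 = 9*(30 + 5*q)/2 = 135 + 45*q/2)
(-1*(-13231))*Y(j(2)) = (-1*(-13231))*(135 + 45*(-4*2)/2) = 13231*(135 + (45/2)*(-8)) = 13231*(135 - 180) = 13231*(-45) = -595395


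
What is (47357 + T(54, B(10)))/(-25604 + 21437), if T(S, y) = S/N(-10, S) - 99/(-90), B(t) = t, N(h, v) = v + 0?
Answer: -473591/41670 ≈ -11.365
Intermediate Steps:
N(h, v) = v
T(S, y) = 21/10 (T(S, y) = S/S - 99/(-90) = 1 - 99*(-1/90) = 1 + 11/10 = 21/10)
(47357 + T(54, B(10)))/(-25604 + 21437) = (47357 + 21/10)/(-25604 + 21437) = (473591/10)/(-4167) = (473591/10)*(-1/4167) = -473591/41670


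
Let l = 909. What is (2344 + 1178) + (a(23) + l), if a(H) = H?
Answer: 4454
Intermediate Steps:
(2344 + 1178) + (a(23) + l) = (2344 + 1178) + (23 + 909) = 3522 + 932 = 4454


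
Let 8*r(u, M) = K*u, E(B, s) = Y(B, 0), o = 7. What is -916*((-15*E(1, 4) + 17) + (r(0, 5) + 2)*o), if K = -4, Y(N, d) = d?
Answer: -28396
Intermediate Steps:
E(B, s) = 0
r(u, M) = -u/2 (r(u, M) = (-4*u)/8 = -u/2)
-916*((-15*E(1, 4) + 17) + (r(0, 5) + 2)*o) = -916*((-15*0 + 17) + (-½*0 + 2)*7) = -916*((0 + 17) + (0 + 2)*7) = -916*(17 + 2*7) = -916*(17 + 14) = -916*31 = -28396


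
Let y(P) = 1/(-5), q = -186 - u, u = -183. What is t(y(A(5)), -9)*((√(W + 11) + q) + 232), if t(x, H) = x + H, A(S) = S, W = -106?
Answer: -10534/5 - 46*I*√95/5 ≈ -2106.8 - 89.671*I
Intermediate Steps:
q = -3 (q = -186 - 1*(-183) = -186 + 183 = -3)
y(P) = -⅕
t(x, H) = H + x
t(y(A(5)), -9)*((√(W + 11) + q) + 232) = (-9 - ⅕)*((√(-106 + 11) - 3) + 232) = -46*((√(-95) - 3) + 232)/5 = -46*((I*√95 - 3) + 232)/5 = -46*((-3 + I*√95) + 232)/5 = -46*(229 + I*√95)/5 = -10534/5 - 46*I*√95/5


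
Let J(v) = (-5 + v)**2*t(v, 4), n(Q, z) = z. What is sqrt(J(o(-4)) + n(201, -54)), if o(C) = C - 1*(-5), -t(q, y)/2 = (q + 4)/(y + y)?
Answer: I*sqrt(74) ≈ 8.6023*I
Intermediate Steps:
t(q, y) = -(4 + q)/y (t(q, y) = -2*(q + 4)/(y + y) = -2*(4 + q)/(2*y) = -2*(4 + q)*1/(2*y) = -(4 + q)/y)
o(C) = 5 + C (o(C) = C + 5 = 5 + C)
J(v) = (-5 + v)**2*(-1 - v/4) (J(v) = (-5 + v)**2*((-4 - v)/4) = (-5 + v)**2*(-1 - v/4))
sqrt(J(o(-4)) + n(201, -54)) = sqrt((-5 + (5 - 4))**2*(-4 - (5 - 4))/4 - 54) = sqrt((-5 + 1)**2*(-4 - 1*1)/4 - 54) = sqrt((1/4)*(-4)**2*(-4 - 1) - 54) = sqrt((1/4)*16*(-5) - 54) = sqrt(-20 - 54) = sqrt(-74) = I*sqrt(74)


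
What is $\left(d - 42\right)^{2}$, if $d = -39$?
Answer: $6561$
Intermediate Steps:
$\left(d - 42\right)^{2} = \left(-39 - 42\right)^{2} = \left(-81\right)^{2} = 6561$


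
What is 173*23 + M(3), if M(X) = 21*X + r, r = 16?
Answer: 4058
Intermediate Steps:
M(X) = 16 + 21*X (M(X) = 21*X + 16 = 16 + 21*X)
173*23 + M(3) = 173*23 + (16 + 21*3) = 3979 + (16 + 63) = 3979 + 79 = 4058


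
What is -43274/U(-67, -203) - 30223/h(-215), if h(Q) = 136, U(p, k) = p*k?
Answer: -59564041/264248 ≈ -225.41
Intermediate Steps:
U(p, k) = k*p
-43274/U(-67, -203) - 30223/h(-215) = -43274/((-203*(-67))) - 30223/136 = -43274/13601 - 30223*1/136 = -43274*1/13601 - 30223/136 = -6182/1943 - 30223/136 = -59564041/264248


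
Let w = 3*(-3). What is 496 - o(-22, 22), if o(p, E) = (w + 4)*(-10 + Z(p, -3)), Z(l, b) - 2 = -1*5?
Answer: 431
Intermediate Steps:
Z(l, b) = -3 (Z(l, b) = 2 - 1*5 = 2 - 5 = -3)
w = -9
o(p, E) = 65 (o(p, E) = (-9 + 4)*(-10 - 3) = -5*(-13) = 65)
496 - o(-22, 22) = 496 - 1*65 = 496 - 65 = 431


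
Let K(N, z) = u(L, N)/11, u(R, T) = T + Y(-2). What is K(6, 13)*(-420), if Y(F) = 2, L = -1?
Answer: -3360/11 ≈ -305.45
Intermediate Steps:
u(R, T) = 2 + T (u(R, T) = T + 2 = 2 + T)
K(N, z) = 2/11 + N/11 (K(N, z) = (2 + N)/11 = (2 + N)*(1/11) = 2/11 + N/11)
K(6, 13)*(-420) = (2/11 + (1/11)*6)*(-420) = (2/11 + 6/11)*(-420) = (8/11)*(-420) = -3360/11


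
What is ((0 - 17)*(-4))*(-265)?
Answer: -18020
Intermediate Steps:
((0 - 17)*(-4))*(-265) = -17*(-4)*(-265) = 68*(-265) = -18020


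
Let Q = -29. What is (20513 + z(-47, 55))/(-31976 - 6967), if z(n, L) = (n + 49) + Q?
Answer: -20486/38943 ≈ -0.52605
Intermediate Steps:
z(n, L) = 20 + n (z(n, L) = (n + 49) - 29 = (49 + n) - 29 = 20 + n)
(20513 + z(-47, 55))/(-31976 - 6967) = (20513 + (20 - 47))/(-31976 - 6967) = (20513 - 27)/(-38943) = 20486*(-1/38943) = -20486/38943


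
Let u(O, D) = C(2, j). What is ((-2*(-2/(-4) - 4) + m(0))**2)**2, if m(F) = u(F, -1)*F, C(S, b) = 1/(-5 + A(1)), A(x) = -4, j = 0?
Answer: 2401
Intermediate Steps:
C(S, b) = -1/9 (C(S, b) = 1/(-5 - 4) = 1/(-9) = -1/9)
u(O, D) = -1/9
m(F) = -F/9
((-2*(-2/(-4) - 4) + m(0))**2)**2 = ((-2*(-2/(-4) - 4) - 1/9*0)**2)**2 = ((-2*(-2*(-1/4) - 4) + 0)**2)**2 = ((-2*(1/2 - 4) + 0)**2)**2 = ((-2*(-7/2) + 0)**2)**2 = ((7 + 0)**2)**2 = (7**2)**2 = 49**2 = 2401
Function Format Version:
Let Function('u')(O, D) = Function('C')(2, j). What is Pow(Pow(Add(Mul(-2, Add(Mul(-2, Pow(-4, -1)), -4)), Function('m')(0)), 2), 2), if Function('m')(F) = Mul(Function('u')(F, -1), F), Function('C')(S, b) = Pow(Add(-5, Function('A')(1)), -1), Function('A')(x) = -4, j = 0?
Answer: 2401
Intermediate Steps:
Function('C')(S, b) = Rational(-1, 9) (Function('C')(S, b) = Pow(Add(-5, -4), -1) = Pow(-9, -1) = Rational(-1, 9))
Function('u')(O, D) = Rational(-1, 9)
Function('m')(F) = Mul(Rational(-1, 9), F)
Pow(Pow(Add(Mul(-2, Add(Mul(-2, Pow(-4, -1)), -4)), Function('m')(0)), 2), 2) = Pow(Pow(Add(Mul(-2, Add(Mul(-2, Pow(-4, -1)), -4)), Mul(Rational(-1, 9), 0)), 2), 2) = Pow(Pow(Add(Mul(-2, Add(Mul(-2, Rational(-1, 4)), -4)), 0), 2), 2) = Pow(Pow(Add(Mul(-2, Add(Rational(1, 2), -4)), 0), 2), 2) = Pow(Pow(Add(Mul(-2, Rational(-7, 2)), 0), 2), 2) = Pow(Pow(Add(7, 0), 2), 2) = Pow(Pow(7, 2), 2) = Pow(49, 2) = 2401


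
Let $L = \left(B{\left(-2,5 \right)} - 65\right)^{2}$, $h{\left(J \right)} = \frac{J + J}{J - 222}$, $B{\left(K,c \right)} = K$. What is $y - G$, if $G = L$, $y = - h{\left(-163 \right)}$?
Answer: $- \frac{1728591}{385} \approx -4489.8$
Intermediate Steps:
$h{\left(J \right)} = \frac{2 J}{-222 + J}$
$y = - \frac{326}{385}$ ($y = - \frac{2 \left(-163\right)}{-222 - 163} = - \frac{2 \left(-163\right)}{-385} = - \frac{2 \left(-163\right) \left(-1\right)}{385} = \left(-1\right) \frac{326}{385} = - \frac{326}{385} \approx -0.84675$)
$L = 4489$ ($L = \left(-2 - 65\right)^{2} = \left(-67\right)^{2} = 4489$)
$G = 4489$
$y - G = - \frac{326}{385} - 4489 = - \frac{1728591}{385}$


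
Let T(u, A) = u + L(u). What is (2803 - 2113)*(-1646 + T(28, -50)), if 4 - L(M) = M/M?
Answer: -1114350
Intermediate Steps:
L(M) = 3 (L(M) = 4 - M/M = 4 - 1*1 = 4 - 1 = 3)
T(u, A) = 3 + u (T(u, A) = u + 3 = 3 + u)
(2803 - 2113)*(-1646 + T(28, -50)) = (2803 - 2113)*(-1646 + (3 + 28)) = 690*(-1646 + 31) = 690*(-1615) = -1114350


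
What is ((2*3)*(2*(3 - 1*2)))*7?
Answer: 84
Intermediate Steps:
((2*3)*(2*(3 - 1*2)))*7 = (6*(2*(3 - 2)))*7 = (6*(2*1))*7 = (6*2)*7 = 12*7 = 84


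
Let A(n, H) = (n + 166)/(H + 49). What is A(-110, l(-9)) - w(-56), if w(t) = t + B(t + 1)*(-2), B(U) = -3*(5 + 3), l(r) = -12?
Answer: 352/37 ≈ 9.5135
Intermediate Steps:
B(U) = -24 (B(U) = -3*8 = -24)
A(n, H) = (166 + n)/(49 + H)
w(t) = 48 + t (w(t) = t - 24*(-2) = t + 48 = 48 + t)
A(-110, l(-9)) - w(-56) = (166 - 110)/(49 - 12) - (48 - 56) = 56/37 - 1*(-8) = (1/37)*56 + 8 = 56/37 + 8 = 352/37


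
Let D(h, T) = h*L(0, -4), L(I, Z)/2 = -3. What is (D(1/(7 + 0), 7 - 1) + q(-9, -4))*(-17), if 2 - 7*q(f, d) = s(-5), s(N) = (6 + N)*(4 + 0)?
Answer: 136/7 ≈ 19.429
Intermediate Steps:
s(N) = 24 + 4*N (s(N) = (6 + N)*4 = 24 + 4*N)
q(f, d) = -2/7 (q(f, d) = 2/7 - (24 + 4*(-5))/7 = 2/7 - (24 - 20)/7 = 2/7 - ⅐*4 = 2/7 - 4/7 = -2/7)
L(I, Z) = -6 (L(I, Z) = 2*(-3) = -6)
D(h, T) = -6*h (D(h, T) = h*(-6) = -6*h)
(D(1/(7 + 0), 7 - 1) + q(-9, -4))*(-17) = (-6/(7 + 0) - 2/7)*(-17) = (-6/7 - 2/7)*(-17) = -8/7*(-17) = 136/7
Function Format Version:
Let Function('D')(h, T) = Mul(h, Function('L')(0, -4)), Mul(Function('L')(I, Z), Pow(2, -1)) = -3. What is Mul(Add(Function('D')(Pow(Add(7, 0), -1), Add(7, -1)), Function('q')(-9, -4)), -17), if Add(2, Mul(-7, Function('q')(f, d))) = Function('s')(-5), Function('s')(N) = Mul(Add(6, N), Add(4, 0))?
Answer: Rational(136, 7) ≈ 19.429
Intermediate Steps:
Function('s')(N) = Add(24, Mul(4, N)) (Function('s')(N) = Mul(Add(6, N), 4) = Add(24, Mul(4, N)))
Function('q')(f, d) = Rational(-2, 7) (Function('q')(f, d) = Add(Rational(2, 7), Mul(Rational(-1, 7), Add(24, Mul(4, -5)))) = Add(Rational(2, 7), Mul(Rational(-1, 7), Add(24, -20))) = Add(Rational(2, 7), Mul(Rational(-1, 7), 4)) = Add(Rational(2, 7), Rational(-4, 7)) = Rational(-2, 7))
Function('L')(I, Z) = -6 (Function('L')(I, Z) = Mul(2, -3) = -6)
Function('D')(h, T) = Mul(-6, h) (Function('D')(h, T) = Mul(h, -6) = Mul(-6, h))
Mul(Add(Function('D')(Pow(Add(7, 0), -1), Add(7, -1)), Function('q')(-9, -4)), -17) = Mul(Add(Mul(-6, Pow(Add(7, 0), -1)), Rational(-2, 7)), -17) = Mul(Add(Mul(-6, Pow(7, -1)), Rational(-2, 7)), -17) = Mul(Add(Mul(-6, Rational(1, 7)), Rational(-2, 7)), -17) = Mul(Add(Rational(-6, 7), Rational(-2, 7)), -17) = Mul(Rational(-8, 7), -17) = Rational(136, 7)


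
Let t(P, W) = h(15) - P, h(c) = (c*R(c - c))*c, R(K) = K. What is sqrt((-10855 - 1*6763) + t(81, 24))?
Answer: I*sqrt(17699) ≈ 133.04*I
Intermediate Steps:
h(c) = 0 (h(c) = (c*(c - c))*c = (c*0)*c = 0*c = 0)
t(P, W) = -P (t(P, W) = 0 - P = -P)
sqrt((-10855 - 1*6763) + t(81, 24)) = sqrt((-10855 - 1*6763) - 1*81) = sqrt((-10855 - 6763) - 81) = sqrt(-17618 - 81) = sqrt(-17699) = I*sqrt(17699)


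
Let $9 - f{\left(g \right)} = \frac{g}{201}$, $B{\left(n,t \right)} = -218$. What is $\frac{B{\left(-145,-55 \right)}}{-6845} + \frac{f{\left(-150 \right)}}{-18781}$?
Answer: $\frac{269845501}{8613248315} \approx 0.031329$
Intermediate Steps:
$f{\left(g \right)} = 9 - \frac{g}{201}$
$\frac{B{\left(-145,-55 \right)}}{-6845} + \frac{f{\left(-150 \right)}}{-18781} = - \frac{218}{-6845} + \frac{9 - - \frac{50}{67}}{-18781} = \left(-218\right) \left(- \frac{1}{6845}\right) + \left(9 + \frac{50}{67}\right) \left(- \frac{1}{18781}\right) = \frac{218}{6845} + \frac{653}{67} \left(- \frac{1}{18781}\right) = \frac{218}{6845} - \frac{653}{1258327} = \frac{269845501}{8613248315}$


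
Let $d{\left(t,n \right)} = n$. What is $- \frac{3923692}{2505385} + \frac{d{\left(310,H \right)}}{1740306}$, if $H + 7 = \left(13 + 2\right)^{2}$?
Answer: $- \frac{3413939277911}{2180068273905} \approx -1.566$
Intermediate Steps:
$H = 218$ ($H = -7 + \left(13 + 2\right)^{2} = -7 + 15^{2} = -7 + 225 = 218$)
$- \frac{3923692}{2505385} + \frac{d{\left(310,H \right)}}{1740306} = - \frac{3923692}{2505385} + \frac{218}{1740306} = \left(-3923692\right) \frac{1}{2505385} + 218 \cdot \frac{1}{1740306} = - \frac{3923692}{2505385} + \frac{109}{870153} = - \frac{3413939277911}{2180068273905}$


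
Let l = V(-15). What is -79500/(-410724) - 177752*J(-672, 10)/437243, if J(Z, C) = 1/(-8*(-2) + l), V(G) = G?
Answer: -3187182829/14965516161 ≈ -0.21297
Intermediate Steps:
l = -15
J(Z, C) = 1 (J(Z, C) = 1/(-8*(-2) - 15) = 1/(16 - 15) = 1/1 = 1)
-79500/(-410724) - 177752*J(-672, 10)/437243 = -79500/(-410724) - 177752/(437243/1) = -79500*(-1/410724) - 177752/(437243*1) = 6625/34227 - 177752/437243 = -3187182829/14965516161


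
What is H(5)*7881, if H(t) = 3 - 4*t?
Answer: -133977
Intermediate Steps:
H(5)*7881 = (3 - 4*5)*7881 = (3 - 20)*7881 = -17*7881 = -133977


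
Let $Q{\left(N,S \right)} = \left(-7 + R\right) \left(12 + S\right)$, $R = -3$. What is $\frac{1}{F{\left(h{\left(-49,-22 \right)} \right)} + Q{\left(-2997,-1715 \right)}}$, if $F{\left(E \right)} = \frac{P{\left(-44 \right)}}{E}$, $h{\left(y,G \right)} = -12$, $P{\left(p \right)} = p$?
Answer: $\frac{3}{51101} \approx 5.8707 \cdot 10^{-5}$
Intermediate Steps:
$F{\left(E \right)} = - \frac{44}{E}$
$Q{\left(N,S \right)} = -120 - 10 S$ ($Q{\left(N,S \right)} = \left(-7 - 3\right) \left(12 + S\right) = - 10 \left(12 + S\right) = -120 - 10 S$)
$\frac{1}{F{\left(h{\left(-49,-22 \right)} \right)} + Q{\left(-2997,-1715 \right)}} = \frac{1}{- \frac{44}{-12} - -17030} = \frac{1}{\left(-44\right) \left(- \frac{1}{12}\right) + \left(-120 + 17150\right)} = \frac{1}{\frac{11}{3} + 17030} = \frac{1}{\frac{51101}{3}} = \frac{3}{51101}$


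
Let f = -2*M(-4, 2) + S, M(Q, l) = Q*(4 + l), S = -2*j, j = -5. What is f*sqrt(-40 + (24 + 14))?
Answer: 58*I*sqrt(2) ≈ 82.024*I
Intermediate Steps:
S = 10 (S = -2*(-5) = 10)
f = 58 (f = -(-8)*(4 + 2) + 10 = -(-8)*6 + 10 = -2*(-24) + 10 = 48 + 10 = 58)
f*sqrt(-40 + (24 + 14)) = 58*sqrt(-40 + (24 + 14)) = 58*sqrt(-40 + 38) = 58*sqrt(-2) = 58*(I*sqrt(2)) = 58*I*sqrt(2)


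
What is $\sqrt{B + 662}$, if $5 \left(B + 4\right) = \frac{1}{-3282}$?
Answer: $\frac{\sqrt{177191553390}}{16410} \approx 25.652$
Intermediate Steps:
$B = - \frac{65641}{16410}$ ($B = -4 + \frac{1}{5 \left(-3282\right)} = -4 + \frac{1}{5} \left(- \frac{1}{3282}\right) = -4 - \frac{1}{16410} = - \frac{65641}{16410} \approx -4.0001$)
$\sqrt{B + 662} = \sqrt{- \frac{65641}{16410} + 662} = \sqrt{\frac{10797779}{16410}} = \frac{\sqrt{177191553390}}{16410}$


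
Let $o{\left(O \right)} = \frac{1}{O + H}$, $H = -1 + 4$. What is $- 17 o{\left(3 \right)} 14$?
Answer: $- \frac{119}{3} \approx -39.667$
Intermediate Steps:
$H = 3$
$o{\left(O \right)} = \frac{1}{3 + O}$ ($o{\left(O \right)} = \frac{1}{O + 3} = \frac{1}{3 + O}$)
$- 17 o{\left(3 \right)} 14 = - \frac{17}{3 + 3} \cdot 14 = - \frac{17}{6} \cdot 14 = \left(-17\right) \frac{1}{6} \cdot 14 = \left(- \frac{17}{6}\right) 14 = - \frac{119}{3}$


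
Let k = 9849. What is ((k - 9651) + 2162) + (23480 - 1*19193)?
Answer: 6647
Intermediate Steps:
((k - 9651) + 2162) + (23480 - 1*19193) = ((9849 - 9651) + 2162) + (23480 - 1*19193) = (198 + 2162) + (23480 - 19193) = 2360 + 4287 = 6647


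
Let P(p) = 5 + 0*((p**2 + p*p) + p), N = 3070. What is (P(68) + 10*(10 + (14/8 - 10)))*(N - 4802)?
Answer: -38970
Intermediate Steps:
P(p) = 5 (P(p) = 5 + 0*((p**2 + p**2) + p) = 5 + 0*(2*p**2 + p) = 5 + 0*(p + 2*p**2) = 5 + 0 = 5)
(P(68) + 10*(10 + (14/8 - 10)))*(N - 4802) = (5 + 10*(10 + (14/8 - 10)))*(3070 - 4802) = (5 + 10*(10 + (14*(1/8) - 10)))*(-1732) = (5 + 10*(10 + (7/4 - 10)))*(-1732) = (5 + 10*(10 - 33/4))*(-1732) = (5 + 10*(7/4))*(-1732) = (5 + 35/2)*(-1732) = (45/2)*(-1732) = -38970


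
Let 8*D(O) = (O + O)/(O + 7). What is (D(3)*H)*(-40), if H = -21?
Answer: 63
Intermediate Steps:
D(O) = O/(4*(7 + O)) (D(O) = ((O + O)/(O + 7))/8 = ((2*O)/(7 + O))/8 = (2*O/(7 + O))/8 = O/(4*(7 + O)))
(D(3)*H)*(-40) = (((¼)*3/(7 + 3))*(-21))*(-40) = (((¼)*3/10)*(-21))*(-40) = (((¼)*3*(⅒))*(-21))*(-40) = ((3/40)*(-21))*(-40) = -63/40*(-40) = 63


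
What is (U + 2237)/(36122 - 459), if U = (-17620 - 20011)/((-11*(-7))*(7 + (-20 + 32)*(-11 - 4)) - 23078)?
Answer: 7405654/118008867 ≈ 0.062755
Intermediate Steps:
U = 3421/3309 (U = -37631/(77*(7 + 12*(-15)) - 23078) = -37631/(77*(7 - 180) - 23078) = -37631/(77*(-173) - 23078) = -37631/(-13321 - 23078) = -37631/(-36399) = -37631*(-1/36399) = 3421/3309 ≈ 1.0338)
(U + 2237)/(36122 - 459) = (3421/3309 + 2237)/(36122 - 459) = (7405654/3309)/35663 = (7405654/3309)*(1/35663) = 7405654/118008867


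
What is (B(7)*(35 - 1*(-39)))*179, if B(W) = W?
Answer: 92722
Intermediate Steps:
(B(7)*(35 - 1*(-39)))*179 = (7*(35 - 1*(-39)))*179 = (7*(35 + 39))*179 = (7*74)*179 = 518*179 = 92722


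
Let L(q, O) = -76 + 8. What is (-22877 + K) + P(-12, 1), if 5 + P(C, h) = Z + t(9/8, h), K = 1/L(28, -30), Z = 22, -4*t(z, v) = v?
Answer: -777249/34 ≈ -22860.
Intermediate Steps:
t(z, v) = -v/4
L(q, O) = -68
K = -1/68 (K = 1/(-68) = -1/68 ≈ -0.014706)
P(C, h) = 17 - h/4 (P(C, h) = -5 + (22 - h/4) = 17 - h/4)
(-22877 + K) + P(-12, 1) = (-22877 - 1/68) + (17 - ¼*1) = -1555637/68 + (17 - ¼) = -1555637/68 + 67/4 = -777249/34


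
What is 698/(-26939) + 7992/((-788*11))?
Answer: -457328/482453 ≈ -0.94792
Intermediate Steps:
698/(-26939) + 7992/((-788*11)) = 698*(-1/26939) + 7992/(-8668) = -698/26939 + 7992*(-1/8668) = -698/26939 - 1998/2167 = -457328/482453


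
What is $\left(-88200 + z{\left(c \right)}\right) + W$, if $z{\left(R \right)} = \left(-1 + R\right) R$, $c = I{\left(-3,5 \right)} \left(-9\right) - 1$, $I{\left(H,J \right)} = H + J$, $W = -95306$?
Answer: $-183126$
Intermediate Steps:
$c = -19$ ($c = \left(-3 + 5\right) \left(-9\right) - 1 = 2 \left(-9\right) - 1 = -18 - 1 = -19$)
$z{\left(R \right)} = R \left(-1 + R\right)$
$\left(-88200 + z{\left(c \right)}\right) + W = \left(-88200 - 19 \left(-1 - 19\right)\right) - 95306 = \left(-88200 - -380\right) - 95306 = \left(-88200 + 380\right) - 95306 = -87820 - 95306 = -183126$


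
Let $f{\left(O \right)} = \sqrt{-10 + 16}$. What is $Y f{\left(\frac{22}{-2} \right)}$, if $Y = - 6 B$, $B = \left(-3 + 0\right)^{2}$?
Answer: $- 54 \sqrt{6} \approx -132.27$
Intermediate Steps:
$f{\left(O \right)} = \sqrt{6}$
$B = 9$ ($B = \left(-3\right)^{2} = 9$)
$Y = -54$ ($Y = \left(-6\right) 9 = -54$)
$Y f{\left(\frac{22}{-2} \right)} = - 54 \sqrt{6}$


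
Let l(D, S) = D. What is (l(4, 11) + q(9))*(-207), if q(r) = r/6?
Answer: -2277/2 ≈ -1138.5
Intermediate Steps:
q(r) = r/6 (q(r) = r*(⅙) = r/6)
(l(4, 11) + q(9))*(-207) = (4 + (⅙)*9)*(-207) = (4 + 3/2)*(-207) = (11/2)*(-207) = -2277/2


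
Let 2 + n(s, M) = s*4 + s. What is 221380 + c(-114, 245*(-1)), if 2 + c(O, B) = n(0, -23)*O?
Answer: 221606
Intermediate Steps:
n(s, M) = -2 + 5*s (n(s, M) = -2 + (s*4 + s) = -2 + (4*s + s) = -2 + 5*s)
c(O, B) = -2 - 2*O (c(O, B) = -2 + (-2 + 5*0)*O = -2 + (-2 + 0)*O = -2 - 2*O)
221380 + c(-114, 245*(-1)) = 221380 + (-2 - 2*(-114)) = 221380 + (-2 + 228) = 221380 + 226 = 221606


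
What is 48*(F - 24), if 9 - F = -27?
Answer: 576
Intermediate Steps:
F = 36 (F = 9 - 1*(-27) = 9 + 27 = 36)
48*(F - 24) = 48*(36 - 24) = 48*12 = 576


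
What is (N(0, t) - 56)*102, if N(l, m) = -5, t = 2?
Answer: -6222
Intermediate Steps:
(N(0, t) - 56)*102 = (-5 - 56)*102 = -61*102 = -6222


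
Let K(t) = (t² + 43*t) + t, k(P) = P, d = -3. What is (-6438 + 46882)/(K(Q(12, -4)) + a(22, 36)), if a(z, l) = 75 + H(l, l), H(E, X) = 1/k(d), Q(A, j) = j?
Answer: -30333/64 ≈ -473.95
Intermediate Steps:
K(t) = t² + 44*t
H(E, X) = -⅓ (H(E, X) = 1/(-3) = -⅓)
a(z, l) = 224/3 (a(z, l) = 75 - ⅓ = 224/3)
(-6438 + 46882)/(K(Q(12, -4)) + a(22, 36)) = (-6438 + 46882)/(-4*(44 - 4) + 224/3) = 40444/(-4*40 + 224/3) = 40444/(-160 + 224/3) = 40444/(-256/3) = 40444*(-3/256) = -30333/64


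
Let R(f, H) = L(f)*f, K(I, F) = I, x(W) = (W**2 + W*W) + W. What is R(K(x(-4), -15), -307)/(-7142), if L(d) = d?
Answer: -392/3571 ≈ -0.10977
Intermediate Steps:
x(W) = W + 2*W**2 (x(W) = (W**2 + W**2) + W = 2*W**2 + W = W + 2*W**2)
R(f, H) = f**2 (R(f, H) = f*f = f**2)
R(K(x(-4), -15), -307)/(-7142) = (-4*(1 + 2*(-4)))**2/(-7142) = (-4*(1 - 8))**2*(-1/7142) = (-4*(-7))**2*(-1/7142) = 28**2*(-1/7142) = 784*(-1/7142) = -392/3571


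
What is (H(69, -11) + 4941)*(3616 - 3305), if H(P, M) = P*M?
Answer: 1300602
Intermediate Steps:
H(P, M) = M*P
(H(69, -11) + 4941)*(3616 - 3305) = (-11*69 + 4941)*(3616 - 3305) = (-759 + 4941)*311 = 4182*311 = 1300602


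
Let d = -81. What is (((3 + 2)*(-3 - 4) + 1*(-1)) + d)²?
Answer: 13689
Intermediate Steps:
(((3 + 2)*(-3 - 4) + 1*(-1)) + d)² = (((3 + 2)*(-3 - 4) + 1*(-1)) - 81)² = ((5*(-7) - 1) - 81)² = ((-35 - 1) - 81)² = (-36 - 81)² = (-117)² = 13689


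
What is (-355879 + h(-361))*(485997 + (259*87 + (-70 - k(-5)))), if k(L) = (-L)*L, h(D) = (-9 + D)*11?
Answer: -183028667265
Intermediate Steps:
h(D) = -99 + 11*D
k(L) = -L²
(-355879 + h(-361))*(485997 + (259*87 + (-70 - k(-5)))) = (-355879 + (-99 + 11*(-361)))*(485997 + (259*87 + (-70 - (-1)*(-5)²))) = (-355879 + (-99 - 3971))*(485997 + (22533 + (-70 - (-1)*25))) = (-355879 - 4070)*(485997 + (22533 + (-70 - 1*(-25)))) = -359949*(485997 + (22533 + (-70 + 25))) = -359949*(485997 + (22533 - 45)) = -359949*(485997 + 22488) = -359949*508485 = -183028667265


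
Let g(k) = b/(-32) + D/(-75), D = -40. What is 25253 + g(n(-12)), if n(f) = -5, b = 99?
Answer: 12120211/480 ≈ 25250.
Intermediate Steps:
g(k) = -1229/480 (g(k) = 99/(-32) - 40/(-75) = 99*(-1/32) - 40*(-1/75) = -99/32 + 8/15 = -1229/480)
25253 + g(n(-12)) = 25253 - 1229/480 = 12120211/480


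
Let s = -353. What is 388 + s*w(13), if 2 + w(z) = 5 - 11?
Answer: 3212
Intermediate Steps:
w(z) = -8 (w(z) = -2 + (5 - 11) = -2 - 6 = -8)
388 + s*w(13) = 388 - 353*(-8) = 388 + 2824 = 3212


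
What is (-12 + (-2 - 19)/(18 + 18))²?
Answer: 22801/144 ≈ 158.34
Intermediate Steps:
(-12 + (-2 - 19)/(18 + 18))² = (-12 - 21/36)² = (-12 - 21*1/36)² = (-12 - 7/12)² = (-151/12)² = 22801/144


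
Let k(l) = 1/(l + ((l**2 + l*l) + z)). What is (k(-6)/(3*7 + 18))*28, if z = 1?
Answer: 28/2613 ≈ 0.010716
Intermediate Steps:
k(l) = 1/(1 + l + 2*l**2) (k(l) = 1/(l + ((l**2 + l*l) + 1)) = 1/(l + ((l**2 + l**2) + 1)) = 1/(l + (2*l**2 + 1)) = 1/(l + (1 + 2*l**2)) = 1/(1 + l + 2*l**2))
(k(-6)/(3*7 + 18))*28 = (1/((3*7 + 18)*(1 - 6 + 2*(-6)**2)))*28 = (1/((21 + 18)*(1 - 6 + 2*36)))*28 = (1/(39*(1 - 6 + 72)))*28 = ((1/39)/67)*28 = ((1/39)*(1/67))*28 = (1/2613)*28 = 28/2613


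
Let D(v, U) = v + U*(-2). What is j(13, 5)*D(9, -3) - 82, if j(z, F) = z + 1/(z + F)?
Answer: 683/6 ≈ 113.83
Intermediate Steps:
D(v, U) = v - 2*U
j(z, F) = z + 1/(F + z)
j(13, 5)*D(9, -3) - 82 = ((1 + 13² + 5*13)/(5 + 13))*(9 - 2*(-3)) - 82 = ((1 + 169 + 65)/18)*(9 + 6) - 82 = ((1/18)*235)*15 - 82 = (235/18)*15 - 82 = 1175/6 - 82 = 683/6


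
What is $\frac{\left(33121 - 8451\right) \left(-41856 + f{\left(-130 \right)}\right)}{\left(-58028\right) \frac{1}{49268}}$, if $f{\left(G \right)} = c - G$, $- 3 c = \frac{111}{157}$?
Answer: $\frac{1990595188237410}{2277599} \approx 8.7399 \cdot 10^{8}$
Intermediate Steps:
$c = - \frac{37}{157}$ ($c = - \frac{111 \cdot \frac{1}{157}}{3} = \left(- \frac{1}{3}\right) \frac{111}{157} = - \frac{37}{157} \approx -0.23567$)
$f{\left(G \right)} = - \frac{37}{157} - G$
$\frac{\left(33121 - 8451\right) \left(-41856 + f{\left(-130 \right)}\right)}{\left(-58028\right) \frac{1}{49268}} = \frac{\left(33121 - 8451\right) \left(-41856 - - \frac{20373}{157}\right)}{\left(-58028\right) \frac{1}{49268}} = \frac{24670 \left(-41856 + \left(- \frac{37}{157} + 130\right)\right)}{\left(-58028\right) \frac{1}{49268}} = \frac{24670 \left(-41856 + \frac{20373}{157}\right)}{- \frac{14507}{12317}} = 24670 \left(- \frac{6551019}{157}\right) \left(- \frac{12317}{14507}\right) = \left(- \frac{161613638730}{157}\right) \left(- \frac{12317}{14507}\right) = \frac{1990595188237410}{2277599}$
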